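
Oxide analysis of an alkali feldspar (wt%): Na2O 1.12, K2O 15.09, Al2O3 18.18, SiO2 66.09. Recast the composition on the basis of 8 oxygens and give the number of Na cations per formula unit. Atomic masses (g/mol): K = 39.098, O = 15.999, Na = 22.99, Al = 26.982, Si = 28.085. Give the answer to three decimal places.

Na2O (M=61.979): mol = 0.01807; Na = 0.03614, O = 0.01807.
K2O (M=94.195): mol = 0.16020; K = 0.32040, O = 0.16020.
Al2O3 (M=101.961): mol = 0.17830; Al = 0.35660, O = 0.53490.
SiO2 (M=60.083): mol = 1.09998; Si = 1.09998, O = 2.19996.
ΣO = 2.91313; factor = 8/ΣO = 2.74619.
Na apfu = 0.03614 × 2.74619 = 0.099.

0.099 Na apfu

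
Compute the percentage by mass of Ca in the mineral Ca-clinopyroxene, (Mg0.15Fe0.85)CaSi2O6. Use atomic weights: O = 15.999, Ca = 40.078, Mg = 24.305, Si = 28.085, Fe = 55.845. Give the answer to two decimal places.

16.47 weight percent

Molar mass of (Mg0.15Fe0.85)CaSi2O6: 0.15×24.305 + 0.85×55.845 + 1×40.078 + 2×28.085 + 6×15.999 = 243.356 g/mol.
Mass of Ca per formula unit: 1 × 40.078 = 40.078 g.
Weight fraction Ca = 40.078 / 243.356 = 0.1647.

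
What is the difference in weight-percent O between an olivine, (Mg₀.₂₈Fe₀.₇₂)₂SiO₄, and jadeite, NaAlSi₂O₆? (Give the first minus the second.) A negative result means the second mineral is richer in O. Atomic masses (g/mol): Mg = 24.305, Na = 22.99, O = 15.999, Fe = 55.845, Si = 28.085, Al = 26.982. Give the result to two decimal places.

O in (Mg₀.₂₈Fe₀.₇₂)₂SiO₄: molar mass 186.109 g/mol; 4×15.999 = 63.996 g → 34.39 wt%.
O in NaAlSi₂O₆: molar mass 202.136 g/mol; 6×15.999 = 95.994 g → 47.49 wt%.
Difference = 34.39 − 47.49 = -13.10 percentage points.

-13.10 percentage points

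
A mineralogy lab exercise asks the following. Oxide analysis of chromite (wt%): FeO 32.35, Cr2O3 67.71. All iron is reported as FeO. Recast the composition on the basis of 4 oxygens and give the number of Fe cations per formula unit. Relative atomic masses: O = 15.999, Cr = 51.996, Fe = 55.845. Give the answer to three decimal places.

1.008 Fe apfu

FeO: 32.35/71.844 = 0.45028 mol → 0.45028 mol Fe, 0.45028 mol O.
Cr2O3: 67.71/151.989 = 0.44549 mol → 0.89098 mol Cr, 1.33647 mol O.
Total oxygen = 1.78675 mol. Normalization factor = 4/1.78675 = 2.23870.
Fe per 4 O = 0.45028 × 2.23870 = 1.008.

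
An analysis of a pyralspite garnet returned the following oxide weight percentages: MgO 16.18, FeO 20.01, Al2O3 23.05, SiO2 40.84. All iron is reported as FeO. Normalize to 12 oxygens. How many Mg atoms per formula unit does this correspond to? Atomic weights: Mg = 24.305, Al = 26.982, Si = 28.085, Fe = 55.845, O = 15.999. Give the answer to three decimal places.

16.18 wt% MgO ÷ 40.304 g/mol = 0.40145 mol, giving 0.40145 Mg and 0.40145 O.
20.01 wt% FeO ÷ 71.844 g/mol = 0.27852 mol, giving 0.27852 Fe and 0.27852 O.
23.05 wt% Al2O3 ÷ 101.961 g/mol = 0.22607 mol, giving 0.45214 Al and 0.67821 O.
40.84 wt% SiO2 ÷ 60.083 g/mol = 0.67973 mol, giving 0.67973 Si and 1.35946 O.
Oxygen sums to 2.71764; scaling by 12/2.71764 = 4.41560 puts the formula on 12 O.
Mg: 0.40145 × 4.41560 = 1.773 atoms per formula unit.

1.773 Mg apfu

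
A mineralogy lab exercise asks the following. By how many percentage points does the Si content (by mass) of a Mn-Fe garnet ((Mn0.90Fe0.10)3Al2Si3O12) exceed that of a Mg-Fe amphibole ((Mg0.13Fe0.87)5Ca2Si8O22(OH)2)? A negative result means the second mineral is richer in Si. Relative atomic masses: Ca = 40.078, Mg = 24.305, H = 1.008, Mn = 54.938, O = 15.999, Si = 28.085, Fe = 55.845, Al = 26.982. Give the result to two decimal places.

-6.65 percentage points

M((Mn0.90Fe0.10)3Al2Si3O12) = 495.293 g/mol, so wt% Si = 84.255/495.293 × 100 = 17.01%.
M((Mg0.13Fe0.87)5Ca2Si8O22(OH)2) = 949.552 g/mol, so wt% Si = 224.680/949.552 × 100 = 23.66%.
17.01 − 23.66 = -6.65 pp.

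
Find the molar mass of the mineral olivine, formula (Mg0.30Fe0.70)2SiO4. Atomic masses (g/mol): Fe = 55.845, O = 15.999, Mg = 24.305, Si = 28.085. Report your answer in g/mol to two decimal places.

184.85 g/mol

Mg: 0.60 × 24.305 = 14.5830
Fe: 1.40 × 55.845 = 78.1830
Si: 1 × 28.085 = 28.0850
O: 4 × 15.999 = 63.9960
Summing the contributions gives the formula mass.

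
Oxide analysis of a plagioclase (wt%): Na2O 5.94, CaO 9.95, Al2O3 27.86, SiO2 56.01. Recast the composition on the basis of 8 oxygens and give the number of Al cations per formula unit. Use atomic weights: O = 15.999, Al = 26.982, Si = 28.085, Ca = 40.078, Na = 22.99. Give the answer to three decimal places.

1.478 Al apfu

Na2O (M=61.979): mol = 0.09584; Na = 0.19168, O = 0.09584.
CaO (M=56.077): mol = 0.17743; Ca = 0.17743, O = 0.17743.
Al2O3 (M=101.961): mol = 0.27324; Al = 0.54648, O = 0.81972.
SiO2 (M=60.083): mol = 0.93221; Si = 0.93221, O = 1.86442.
ΣO = 2.95741; factor = 8/ΣO = 2.70507.
Al apfu = 0.54648 × 2.70507 = 1.478.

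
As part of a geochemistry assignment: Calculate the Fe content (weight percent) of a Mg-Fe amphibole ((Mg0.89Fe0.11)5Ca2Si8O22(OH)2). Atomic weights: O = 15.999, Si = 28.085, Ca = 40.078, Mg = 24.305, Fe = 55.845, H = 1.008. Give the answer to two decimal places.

3.70 weight percent

Molar mass of (Mg0.89Fe0.11)5Ca2Si8O22(OH)2: 4.45·24.305 + 0.55·55.845 + 2·40.078 + 8·28.085 + 24·15.999 + 2·1.008 = 829.700 g/mol.
Mass of Fe per formula unit: 0.55 × 55.845 = 30.715 g.
Weight fraction Fe = 30.715 / 829.700 = 0.0370.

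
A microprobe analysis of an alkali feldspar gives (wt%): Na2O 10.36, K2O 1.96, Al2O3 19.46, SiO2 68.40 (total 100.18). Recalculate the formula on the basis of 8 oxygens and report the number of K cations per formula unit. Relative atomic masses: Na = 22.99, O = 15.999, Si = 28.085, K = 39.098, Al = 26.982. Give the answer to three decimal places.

0.110 K apfu

Na2O (M=61.979): mol = 0.16715; Na = 0.33430, O = 0.16715.
K2O (M=94.195): mol = 0.02081; K = 0.04162, O = 0.02081.
Al2O3 (M=101.961): mol = 0.19086; Al = 0.38172, O = 0.57258.
SiO2 (M=60.083): mol = 1.13843; Si = 1.13843, O = 2.27686.
ΣO = 3.03740; factor = 8/ΣO = 2.63383.
K apfu = 0.04162 × 2.63383 = 0.110.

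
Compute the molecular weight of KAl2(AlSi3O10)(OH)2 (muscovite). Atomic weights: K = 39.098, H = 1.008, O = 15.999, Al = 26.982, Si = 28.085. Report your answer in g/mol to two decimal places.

398.30 g/mol

The formula mass is the sum 1·39.098 + 3·26.982 + 3·28.085 + 12·15.999 + 2·1.008.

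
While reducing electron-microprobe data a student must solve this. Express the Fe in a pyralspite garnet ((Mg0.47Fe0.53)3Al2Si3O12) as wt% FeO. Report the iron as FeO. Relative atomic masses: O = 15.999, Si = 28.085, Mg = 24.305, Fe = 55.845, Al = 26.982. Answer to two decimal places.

Formula mass = 453.271 g/mol.
1.59 Fe → 1.5900 mol FeO per formula unit; M(FeO) = 71.844, so FeO mass = 114.232 g.
114.232/453.271 × 100 = 25.20 wt%.

25.20 wt%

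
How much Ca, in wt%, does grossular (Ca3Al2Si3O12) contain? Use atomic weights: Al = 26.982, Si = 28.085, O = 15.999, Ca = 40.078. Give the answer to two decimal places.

Formula mass = 3·40.078 + 2·26.982 + 3·28.085 + 12·15.999 = 450.441 g/mol, of which 120.234 g is Ca.
So Ca makes up 120.234/450.441 = 0.2669 of the mass, i.e. 26.69%.

26.69 wt%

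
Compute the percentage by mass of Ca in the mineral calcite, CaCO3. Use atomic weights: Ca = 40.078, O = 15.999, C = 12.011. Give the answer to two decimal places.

40.04 mass %

M(CaCO3) = 100.086 g/mol.
Ca contributes 1 × 40.078 = 40.078 g per mole.
40.078/100.086 = 0.4004 → 40.04%.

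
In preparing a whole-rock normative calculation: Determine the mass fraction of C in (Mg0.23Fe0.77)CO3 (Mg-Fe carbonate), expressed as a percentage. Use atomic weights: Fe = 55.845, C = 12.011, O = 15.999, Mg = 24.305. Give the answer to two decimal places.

11.06 wt%

Formula mass = 0.23×24.305 + 0.77×55.845 + 1×12.011 + 3×15.999 = 108.599 g/mol, of which 12.011 g is C.
So C makes up 12.011/108.599 = 0.1106 of the mass, i.e. 11.06%.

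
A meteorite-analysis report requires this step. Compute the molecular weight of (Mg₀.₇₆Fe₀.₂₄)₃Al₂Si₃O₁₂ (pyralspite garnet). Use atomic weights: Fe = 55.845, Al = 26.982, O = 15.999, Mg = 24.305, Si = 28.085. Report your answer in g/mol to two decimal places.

425.83 g/mol

The formula mass is the sum 2.28*24.305 + 0.72*55.845 + 2*26.982 + 3*28.085 + 12*15.999.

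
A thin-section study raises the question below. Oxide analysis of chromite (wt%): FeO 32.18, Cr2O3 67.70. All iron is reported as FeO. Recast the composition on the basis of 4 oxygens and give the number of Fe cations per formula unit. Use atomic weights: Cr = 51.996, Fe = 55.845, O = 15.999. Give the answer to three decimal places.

1.004 Fe apfu

FeO (M=71.844): mol = 0.44791; Fe = 0.44791, O = 0.44791.
Cr2O3 (M=151.989): mol = 0.44543; Cr = 0.89086, O = 1.33629.
ΣO = 1.78420; factor = 4/ΣO = 2.24190.
Fe apfu = 0.44791 × 2.24190 = 1.004.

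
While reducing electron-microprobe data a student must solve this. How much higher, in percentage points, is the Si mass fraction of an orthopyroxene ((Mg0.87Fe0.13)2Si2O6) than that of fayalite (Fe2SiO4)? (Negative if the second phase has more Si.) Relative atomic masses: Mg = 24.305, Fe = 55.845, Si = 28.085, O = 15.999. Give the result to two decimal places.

First mineral: 56.170 g Si in 208.974 g formula = 26.88 wt% Si.
Second mineral: 28.085 g Si in 203.771 g formula = 13.78 wt% Si.
26.88% − 13.78% gives a difference of 13.10 percentage points.

13.10 percentage points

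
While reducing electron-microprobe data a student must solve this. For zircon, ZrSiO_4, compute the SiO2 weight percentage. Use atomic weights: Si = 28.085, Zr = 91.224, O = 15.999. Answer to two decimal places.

32.78 wt%

Formula mass = 183.305 g/mol.
1 Si → 1.0000 mol SiO2 per formula unit; M(SiO2) = 60.083, so SiO2 mass = 60.083 g.
60.083/183.305 × 100 = 32.78 wt%.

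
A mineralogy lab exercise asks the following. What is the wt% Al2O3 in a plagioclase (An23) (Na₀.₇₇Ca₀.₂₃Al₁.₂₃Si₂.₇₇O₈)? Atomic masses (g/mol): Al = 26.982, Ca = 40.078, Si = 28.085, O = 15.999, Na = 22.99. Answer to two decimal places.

Molar mass of Na₀.₇₇Ca₀.₂₃Al₁.₂₃Si₂.₇₇O₈ = 0.77*22.99 + 0.23*40.078 + 1.23*26.982 + 2.77*28.085 + 8*15.999 = 265.896 g/mol.
Each formula unit contains 1.23 Al, equivalent to 1.23/2 = 0.6150 mol Al2O3.
M(Al2O3) = 2×26.982 + 3×15.999 = 101.961 g/mol.
Mass of Al2O3 per formula unit = 0.6150 × 101.961 = 62.706 g.
Al2O3 wt% = 62.706 / 265.896 × 100 = 23.58%.

23.58 wt%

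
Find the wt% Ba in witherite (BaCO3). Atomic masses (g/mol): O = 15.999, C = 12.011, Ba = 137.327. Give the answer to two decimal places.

Formula mass = 1×137.327 + 1×12.011 + 3×15.999 = 197.335 g/mol, of which 137.327 g is Ba.
So Ba makes up 137.327/197.335 = 0.6959 of the mass, i.e. 69.59%.

69.59 mass %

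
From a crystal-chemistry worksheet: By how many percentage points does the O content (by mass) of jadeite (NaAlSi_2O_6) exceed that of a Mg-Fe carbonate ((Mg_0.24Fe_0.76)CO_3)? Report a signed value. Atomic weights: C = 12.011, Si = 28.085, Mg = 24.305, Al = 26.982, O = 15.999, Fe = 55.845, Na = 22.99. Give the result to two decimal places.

First mineral: 95.994 g O in 202.136 g formula = 47.49 wt% O.
Second mineral: 47.997 g O in 108.283 g formula = 44.33 wt% O.
47.49% − 44.33% gives a difference of 3.16 percentage points.

3.16 percentage points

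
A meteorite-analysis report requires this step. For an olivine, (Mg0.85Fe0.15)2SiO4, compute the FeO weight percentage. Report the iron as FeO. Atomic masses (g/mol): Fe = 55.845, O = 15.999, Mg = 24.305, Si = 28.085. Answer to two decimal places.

M((Mg0.85Fe0.15)2SiO4) = 150.153 g/mol; M(FeO) = 71.844 g/mol.
Moles FeO per formula unit = 0.30 Fe ÷ 1 = 0.3000.
FeO fraction = (0.3000 × 71.844) / 150.153 = 21.553/150.153 = 0.1435.

14.35 wt%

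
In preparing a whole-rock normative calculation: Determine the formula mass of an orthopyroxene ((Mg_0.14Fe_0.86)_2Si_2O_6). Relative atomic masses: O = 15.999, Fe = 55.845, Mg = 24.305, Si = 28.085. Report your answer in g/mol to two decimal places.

255.02 g/mol

M = 0.28*24.305 + 1.72*55.845 + 2*28.085 + 6*15.999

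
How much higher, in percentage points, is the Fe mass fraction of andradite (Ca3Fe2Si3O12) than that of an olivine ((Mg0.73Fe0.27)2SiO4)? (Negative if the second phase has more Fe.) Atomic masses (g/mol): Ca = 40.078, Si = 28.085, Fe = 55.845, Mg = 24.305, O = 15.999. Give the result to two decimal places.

2.86 percentage points

First mineral: 111.690 g Fe in 508.167 g formula = 21.98 wt% Fe.
Second mineral: 30.156 g Fe in 157.723 g formula = 19.12 wt% Fe.
21.98% − 19.12% gives a difference of 2.86 percentage points.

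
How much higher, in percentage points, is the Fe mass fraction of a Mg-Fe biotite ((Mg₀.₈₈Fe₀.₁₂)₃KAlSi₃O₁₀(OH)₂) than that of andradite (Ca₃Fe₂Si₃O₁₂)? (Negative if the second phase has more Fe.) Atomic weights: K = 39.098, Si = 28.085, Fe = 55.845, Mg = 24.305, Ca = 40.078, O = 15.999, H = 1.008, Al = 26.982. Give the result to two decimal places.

First mineral: 20.104 g Fe in 428.608 g formula = 4.69 wt% Fe.
Second mineral: 111.690 g Fe in 508.167 g formula = 21.98 wt% Fe.
4.69% − 21.98% gives a difference of -17.29 percentage points.

-17.29 percentage points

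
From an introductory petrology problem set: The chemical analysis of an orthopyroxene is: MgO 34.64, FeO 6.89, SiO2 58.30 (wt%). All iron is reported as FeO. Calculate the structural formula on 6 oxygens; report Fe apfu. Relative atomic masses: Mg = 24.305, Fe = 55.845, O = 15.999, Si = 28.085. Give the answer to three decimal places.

0.199 Fe apfu

34.64 wt% MgO ÷ 40.304 g/mol = 0.85947 mol, giving 0.85947 Mg and 0.85947 O.
6.89 wt% FeO ÷ 71.844 g/mol = 0.09590 mol, giving 0.09590 Fe and 0.09590 O.
58.30 wt% SiO2 ÷ 60.083 g/mol = 0.97032 mol, giving 0.97032 Si and 1.94064 O.
Oxygen sums to 2.89601; scaling by 6/2.89601 = 2.07182 puts the formula on 6 O.
Fe: 0.09590 × 2.07182 = 0.199 atoms per formula unit.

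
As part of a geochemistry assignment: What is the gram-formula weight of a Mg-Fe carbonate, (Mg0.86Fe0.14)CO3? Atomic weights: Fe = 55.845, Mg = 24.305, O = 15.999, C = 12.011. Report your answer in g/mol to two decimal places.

Mg: 0.86 × 24.305 = 20.9023
Fe: 0.14 × 55.845 = 7.8183
C: 1 × 12.011 = 12.0110
O: 3 × 15.999 = 47.9970
Summing the contributions gives the formula mass.

88.73 g/mol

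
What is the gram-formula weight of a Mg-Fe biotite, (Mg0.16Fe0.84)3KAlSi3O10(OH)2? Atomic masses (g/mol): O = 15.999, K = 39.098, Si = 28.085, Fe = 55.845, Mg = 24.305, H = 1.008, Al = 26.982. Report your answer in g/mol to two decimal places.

496.73 g/mol

The formula mass is the sum 0.48·24.305 + 2.52·55.845 + 1·39.098 + 1·26.982 + 3·28.085 + 12·15.999 + 2·1.008.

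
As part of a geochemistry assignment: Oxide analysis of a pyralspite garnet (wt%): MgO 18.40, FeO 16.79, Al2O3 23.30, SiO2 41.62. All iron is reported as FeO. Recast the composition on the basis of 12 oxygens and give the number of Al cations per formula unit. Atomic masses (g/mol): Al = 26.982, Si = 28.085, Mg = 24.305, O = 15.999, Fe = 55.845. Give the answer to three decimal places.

1.986 Al apfu

MgO: 18.40/40.304 = 0.45653 mol → 0.45653 mol Mg, 0.45653 mol O.
FeO: 16.79/71.844 = 0.23370 mol → 0.23370 mol Fe, 0.23370 mol O.
Al2O3: 23.30/101.961 = 0.22852 mol → 0.45704 mol Al, 0.68556 mol O.
SiO2: 41.62/60.083 = 0.69271 mol → 0.69271 mol Si, 1.38542 mol O.
Total oxygen = 2.76121 mol. Normalization factor = 12/2.76121 = 4.34592.
Al per 12 O = 0.45704 × 4.34592 = 1.986.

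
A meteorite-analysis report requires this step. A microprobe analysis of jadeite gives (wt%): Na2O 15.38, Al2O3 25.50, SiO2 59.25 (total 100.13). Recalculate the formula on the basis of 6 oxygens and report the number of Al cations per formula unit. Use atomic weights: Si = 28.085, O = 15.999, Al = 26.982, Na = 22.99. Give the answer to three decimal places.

1.010 Al apfu

15.38 wt% Na2O ÷ 61.979 g/mol = 0.24815 mol, giving 0.49630 Na and 0.24815 O.
25.50 wt% Al2O3 ÷ 101.961 g/mol = 0.25010 mol, giving 0.50020 Al and 0.75030 O.
59.25 wt% SiO2 ÷ 60.083 g/mol = 0.98614 mol, giving 0.98614 Si and 1.97228 O.
Oxygen sums to 2.97073; scaling by 6/2.97073 = 2.01971 puts the formula on 6 O.
Al: 0.50020 × 2.01971 = 1.010 atoms per formula unit.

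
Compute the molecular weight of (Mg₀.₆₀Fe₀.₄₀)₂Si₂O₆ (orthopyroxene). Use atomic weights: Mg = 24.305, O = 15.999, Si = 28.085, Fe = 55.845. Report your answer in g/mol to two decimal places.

226.01 g/mol

M = 1.20×24.305 + 0.80×55.845 + 2×28.085 + 6×15.999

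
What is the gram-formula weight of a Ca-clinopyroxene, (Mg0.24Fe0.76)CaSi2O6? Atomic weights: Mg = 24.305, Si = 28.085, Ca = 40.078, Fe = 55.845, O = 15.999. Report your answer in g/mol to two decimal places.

M = 0.24·24.305 + 0.76·55.845 + 1·40.078 + 2·28.085 + 6·15.999

240.52 g/mol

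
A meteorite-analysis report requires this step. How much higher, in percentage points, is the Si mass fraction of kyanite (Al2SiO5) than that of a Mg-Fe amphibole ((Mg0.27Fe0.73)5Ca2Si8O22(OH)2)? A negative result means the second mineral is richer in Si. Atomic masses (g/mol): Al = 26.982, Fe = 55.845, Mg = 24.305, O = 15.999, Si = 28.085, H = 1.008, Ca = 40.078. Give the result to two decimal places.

-6.89 percentage points

First mineral: 28.085 g Si in 162.044 g formula = 17.33 wt% Si.
Second mineral: 224.680 g Si in 927.474 g formula = 24.22 wt% Si.
17.33% − 24.22% gives a difference of -6.89 percentage points.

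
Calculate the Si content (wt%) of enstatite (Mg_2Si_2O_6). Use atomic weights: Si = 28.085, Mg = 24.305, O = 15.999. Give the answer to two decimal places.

27.98 wt%

Formula mass = 2*24.305 + 2*28.085 + 6*15.999 = 200.774 g/mol, of which 56.170 g is Si.
So Si makes up 56.170/200.774 = 0.2798 of the mass, i.e. 27.98%.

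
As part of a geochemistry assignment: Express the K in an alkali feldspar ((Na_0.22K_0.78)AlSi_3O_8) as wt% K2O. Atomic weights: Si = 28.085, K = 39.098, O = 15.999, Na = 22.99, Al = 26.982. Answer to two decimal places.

13.37 wt%

Molar mass of (Na_0.22K_0.78)AlSi_3O_8 = 0.22×22.99 + 0.78×39.098 + 1×26.982 + 3×28.085 + 8×15.999 = 274.783 g/mol.
Each formula unit contains 0.78 K, equivalent to 0.78/2 = 0.3900 mol K2O.
M(K2O) = 2×39.098 + 1×15.999 = 94.195 g/mol.
Mass of K2O per formula unit = 0.3900 × 94.195 = 36.736 g.
K2O wt% = 36.736 / 274.783 × 100 = 13.37%.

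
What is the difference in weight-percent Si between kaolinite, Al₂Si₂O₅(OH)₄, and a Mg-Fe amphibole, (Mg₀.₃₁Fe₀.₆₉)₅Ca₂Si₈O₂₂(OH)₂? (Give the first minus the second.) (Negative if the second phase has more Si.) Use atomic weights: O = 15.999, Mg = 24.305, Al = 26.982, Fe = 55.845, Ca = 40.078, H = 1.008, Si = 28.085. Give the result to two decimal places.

-2.63 percentage points

First mineral: 56.170 g Si in 258.157 g formula = 21.76 wt% Si.
Second mineral: 224.680 g Si in 921.166 g formula = 24.39 wt% Si.
21.76% − 24.39% gives a difference of -2.63 percentage points.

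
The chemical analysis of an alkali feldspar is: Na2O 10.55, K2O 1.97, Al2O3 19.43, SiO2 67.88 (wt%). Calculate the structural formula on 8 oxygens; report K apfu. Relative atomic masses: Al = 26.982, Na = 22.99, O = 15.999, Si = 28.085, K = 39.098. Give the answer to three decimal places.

Na2O: 10.55/61.979 = 0.17022 mol → 0.34044 mol Na, 0.17022 mol O.
K2O: 1.97/94.195 = 0.02091 mol → 0.04182 mol K, 0.02091 mol O.
Al2O3: 19.43/101.961 = 0.19056 mol → 0.38112 mol Al, 0.57168 mol O.
SiO2: 67.88/60.083 = 1.12977 mol → 1.12977 mol Si, 2.25954 mol O.
Total oxygen = 3.02235 mol. Normalization factor = 8/3.02235 = 2.64695.
K per 8 O = 0.04182 × 2.64695 = 0.111.

0.111 K apfu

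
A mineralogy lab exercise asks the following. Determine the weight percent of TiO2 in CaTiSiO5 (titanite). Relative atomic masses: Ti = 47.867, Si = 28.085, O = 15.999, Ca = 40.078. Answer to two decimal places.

M(CaTiSiO5) = 196.025 g/mol; M(TiO2) = 79.865 g/mol.
Moles TiO2 per formula unit = 1 Ti ÷ 1 = 1.0000.
TiO2 fraction = (1.0000 × 79.865) / 196.025 = 79.865/196.025 = 0.4074.

40.74 wt%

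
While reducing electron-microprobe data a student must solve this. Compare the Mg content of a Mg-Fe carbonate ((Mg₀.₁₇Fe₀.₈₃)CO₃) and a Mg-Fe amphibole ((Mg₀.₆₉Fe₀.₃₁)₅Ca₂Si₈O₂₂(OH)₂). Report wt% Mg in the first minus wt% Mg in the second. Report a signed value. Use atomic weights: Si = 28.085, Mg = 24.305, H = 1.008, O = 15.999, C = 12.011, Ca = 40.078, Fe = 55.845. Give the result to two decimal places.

First mineral: 4.132 g Mg in 110.491 g formula = 3.74 wt% Mg.
Second mineral: 83.852 g Mg in 861.240 g formula = 9.74 wt% Mg.
3.74% − 9.74% gives a difference of -6.00 percentage points.

-6.00 percentage points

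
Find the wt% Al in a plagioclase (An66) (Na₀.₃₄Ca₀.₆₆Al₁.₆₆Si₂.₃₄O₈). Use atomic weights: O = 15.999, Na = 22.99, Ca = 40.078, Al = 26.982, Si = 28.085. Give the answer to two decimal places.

Formula mass = 0.34*22.99 + 0.66*40.078 + 1.66*26.982 + 2.34*28.085 + 8*15.999 = 272.769 g/mol, of which 44.790 g is Al.
So Al makes up 44.790/272.769 = 0.1642 of the mass, i.e. 16.42%.

16.42 wt%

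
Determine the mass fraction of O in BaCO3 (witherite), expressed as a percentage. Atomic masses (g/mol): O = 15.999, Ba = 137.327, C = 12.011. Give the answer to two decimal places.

Formula mass = 1×137.327 + 1×12.011 + 3×15.999 = 197.335 g/mol, of which 47.997 g is O.
So O makes up 47.997/197.335 = 0.2432 of the mass, i.e. 24.32%.

24.32 wt%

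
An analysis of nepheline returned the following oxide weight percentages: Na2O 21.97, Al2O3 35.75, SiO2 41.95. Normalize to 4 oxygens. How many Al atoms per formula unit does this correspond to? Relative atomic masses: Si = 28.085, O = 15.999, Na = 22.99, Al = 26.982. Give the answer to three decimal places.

1.001 Al apfu

Na2O: 21.97/61.979 = 0.35447 mol → 0.70894 mol Na, 0.35447 mol O.
Al2O3: 35.75/101.961 = 0.35062 mol → 0.70124 mol Al, 1.05186 mol O.
SiO2: 41.95/60.083 = 0.69820 mol → 0.69820 mol Si, 1.39640 mol O.
Total oxygen = 2.80273 mol. Normalization factor = 4/2.80273 = 1.42718.
Al per 4 O = 0.70124 × 1.42718 = 1.001.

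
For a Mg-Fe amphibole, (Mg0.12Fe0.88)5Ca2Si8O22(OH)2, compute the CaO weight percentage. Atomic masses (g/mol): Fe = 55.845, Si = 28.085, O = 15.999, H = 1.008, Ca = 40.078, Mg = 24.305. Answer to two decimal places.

11.79 wt%

Formula mass = 951.129 g/mol.
2 Ca → 2.0000 mol CaO per formula unit; M(CaO) = 56.077, so CaO mass = 112.154 g.
112.154/951.129 × 100 = 11.79 wt%.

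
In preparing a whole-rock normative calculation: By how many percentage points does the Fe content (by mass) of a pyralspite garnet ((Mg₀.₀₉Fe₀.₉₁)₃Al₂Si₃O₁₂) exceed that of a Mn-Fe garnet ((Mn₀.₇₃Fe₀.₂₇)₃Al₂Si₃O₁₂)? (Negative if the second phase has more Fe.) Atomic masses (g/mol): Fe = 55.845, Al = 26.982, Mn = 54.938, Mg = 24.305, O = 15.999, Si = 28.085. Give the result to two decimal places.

M((Mg₀.₀₉Fe₀.₉₁)₃Al₂Si₃O₁₂) = 489.226 g/mol, so wt% Fe = 152.457/489.226 × 100 = 31.16%.
M((Mn₀.₇₃Fe₀.₂₇)₃Al₂Si₃O₁₂) = 495.756 g/mol, so wt% Fe = 45.234/495.756 × 100 = 9.12%.
31.16 − 9.12 = 22.04 pp.

22.04 percentage points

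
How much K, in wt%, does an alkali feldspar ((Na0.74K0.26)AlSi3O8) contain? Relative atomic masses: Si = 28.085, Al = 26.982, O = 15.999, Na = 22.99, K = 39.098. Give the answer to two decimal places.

3.82 wt%

M((Na0.74K0.26)AlSi3O8) = 266.407 g/mol.
K contributes 0.26 × 39.098 = 10.165 g per mole.
10.165/266.407 = 0.0382 → 3.82%.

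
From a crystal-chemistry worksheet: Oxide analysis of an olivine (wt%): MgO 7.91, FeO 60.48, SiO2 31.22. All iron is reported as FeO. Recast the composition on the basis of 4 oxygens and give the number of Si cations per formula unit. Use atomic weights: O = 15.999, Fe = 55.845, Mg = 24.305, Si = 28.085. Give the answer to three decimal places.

1.001 Si apfu

7.91 wt% MgO ÷ 40.304 g/mol = 0.19626 mol, giving 0.19626 Mg and 0.19626 O.
60.48 wt% FeO ÷ 71.844 g/mol = 0.84182 mol, giving 0.84182 Fe and 0.84182 O.
31.22 wt% SiO2 ÷ 60.083 g/mol = 0.51961 mol, giving 0.51961 Si and 1.03922 O.
Oxygen sums to 2.07730; scaling by 4/2.07730 = 1.92558 puts the formula on 4 O.
Si: 0.51961 × 1.92558 = 1.001 atoms per formula unit.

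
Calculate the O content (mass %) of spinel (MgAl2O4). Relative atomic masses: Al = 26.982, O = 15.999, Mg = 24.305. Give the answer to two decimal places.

44.98 mass %

Molar mass of MgAl2O4: 1×24.305 + 2×26.982 + 4×15.999 = 142.265 g/mol.
Mass of O per formula unit: 4 × 15.999 = 63.996 g.
Weight fraction O = 63.996 / 142.265 = 0.4498.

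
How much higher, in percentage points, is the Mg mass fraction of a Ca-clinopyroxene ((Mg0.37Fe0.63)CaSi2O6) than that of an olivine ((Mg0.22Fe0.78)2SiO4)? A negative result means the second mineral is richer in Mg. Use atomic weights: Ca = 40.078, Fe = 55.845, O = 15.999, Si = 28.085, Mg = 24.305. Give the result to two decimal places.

-1.83 percentage points

Mg in (Mg0.37Fe0.63)CaSi2O6: molar mass 236.417 g/mol; 0.37×24.305 = 8.993 g → 3.80 wt%.
Mg in (Mg0.22Fe0.78)2SiO4: molar mass 189.893 g/mol; 0.44×24.305 = 10.694 g → 5.63 wt%.
Difference = 3.80 − 5.63 = -1.83 percentage points.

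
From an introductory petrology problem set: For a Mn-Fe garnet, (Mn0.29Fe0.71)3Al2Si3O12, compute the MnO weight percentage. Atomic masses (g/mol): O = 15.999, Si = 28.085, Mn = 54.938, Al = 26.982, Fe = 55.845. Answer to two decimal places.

Formula mass = 496.953 g/mol.
0.87 Mn → 0.8700 mol MnO per formula unit; M(MnO) = 70.937, so MnO mass = 61.715 g.
61.715/496.953 × 100 = 12.42 wt%.

12.42 wt%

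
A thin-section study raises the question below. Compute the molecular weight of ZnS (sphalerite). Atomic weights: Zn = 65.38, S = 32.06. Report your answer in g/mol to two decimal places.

97.44 g/mol

The formula mass is the sum 1*65.38 + 1*32.06.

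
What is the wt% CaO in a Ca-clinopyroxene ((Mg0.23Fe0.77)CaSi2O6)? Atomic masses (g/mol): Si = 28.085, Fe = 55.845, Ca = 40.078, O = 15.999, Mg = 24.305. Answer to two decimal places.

Formula mass = 240.833 g/mol.
1 Ca → 1.0000 mol CaO per formula unit; M(CaO) = 56.077, so CaO mass = 56.077 g.
56.077/240.833 × 100 = 23.28 wt%.

23.28 wt%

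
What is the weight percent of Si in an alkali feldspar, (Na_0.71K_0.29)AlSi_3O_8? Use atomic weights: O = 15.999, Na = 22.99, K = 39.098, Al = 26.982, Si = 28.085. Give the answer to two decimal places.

31.57 wt%

M((Na_0.71K_0.29)AlSi_3O_8) = 266.890 g/mol.
Si contributes 3 × 28.085 = 84.255 g per mole.
84.255/266.890 = 0.3157 → 31.57%.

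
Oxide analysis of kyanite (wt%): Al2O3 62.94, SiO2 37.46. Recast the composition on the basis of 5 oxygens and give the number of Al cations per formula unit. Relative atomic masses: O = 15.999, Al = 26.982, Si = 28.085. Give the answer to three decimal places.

Al2O3: 62.94/101.961 = 0.61729 mol → 1.23458 mol Al, 1.85187 mol O.
SiO2: 37.46/60.083 = 0.62347 mol → 0.62347 mol Si, 1.24694 mol O.
Total oxygen = 3.09881 mol. Normalization factor = 5/3.09881 = 1.61352.
Al per 5 O = 1.23458 × 1.61352 = 1.992.

1.992 Al apfu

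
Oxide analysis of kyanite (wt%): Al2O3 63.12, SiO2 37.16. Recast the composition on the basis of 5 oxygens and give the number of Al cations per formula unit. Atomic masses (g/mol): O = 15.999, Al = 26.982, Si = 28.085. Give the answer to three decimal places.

2.001 Al apfu

Al2O3: 63.12/101.961 = 0.61906 mol → 1.23812 mol Al, 1.85718 mol O.
SiO2: 37.16/60.083 = 0.61848 mol → 0.61848 mol Si, 1.23696 mol O.
Total oxygen = 3.09414 mol. Normalization factor = 5/3.09414 = 1.61596.
Al per 5 O = 1.23812 × 1.61596 = 2.001.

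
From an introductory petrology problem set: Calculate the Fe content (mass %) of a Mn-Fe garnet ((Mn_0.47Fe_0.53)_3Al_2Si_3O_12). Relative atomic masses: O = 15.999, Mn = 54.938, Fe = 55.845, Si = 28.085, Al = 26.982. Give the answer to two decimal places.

17.89 mass %

Molar mass of (Mn_0.47Fe_0.53)_3Al_2Si_3O_12: 1.41×54.938 + 1.59×55.845 + 2×26.982 + 3×28.085 + 12×15.999 = 496.463 g/mol.
Mass of Fe per formula unit: 1.59 × 55.845 = 88.794 g.
Weight fraction Fe = 88.794 / 496.463 = 0.1789.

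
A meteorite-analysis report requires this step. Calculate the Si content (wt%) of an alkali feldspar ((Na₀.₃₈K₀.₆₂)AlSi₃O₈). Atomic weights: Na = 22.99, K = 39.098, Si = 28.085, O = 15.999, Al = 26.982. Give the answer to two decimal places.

30.95 wt%

Molar mass of (Na₀.₃₈K₀.₆₂)AlSi₃O₈: 0.38·22.99 + 0.62·39.098 + 1·26.982 + 3·28.085 + 8·15.999 = 272.206 g/mol.
Mass of Si per formula unit: 3 × 28.085 = 84.255 g.
Weight fraction Si = 84.255 / 272.206 = 0.3095.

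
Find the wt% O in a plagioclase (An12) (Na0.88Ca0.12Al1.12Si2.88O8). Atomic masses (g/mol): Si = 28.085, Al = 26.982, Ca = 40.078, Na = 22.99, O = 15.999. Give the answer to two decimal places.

48.46 wt%

M(Na0.88Ca0.12Al1.12Si2.88O8) = 264.137 g/mol.
O contributes 8 × 15.999 = 127.992 g per mole.
127.992/264.137 = 0.4846 → 48.46%.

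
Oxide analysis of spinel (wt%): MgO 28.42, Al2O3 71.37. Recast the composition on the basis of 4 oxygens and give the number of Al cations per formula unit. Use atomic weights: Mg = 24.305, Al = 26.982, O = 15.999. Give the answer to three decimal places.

1.996 Al apfu

MgO (M=40.304): mol = 0.70514; Mg = 0.70514, O = 0.70514.
Al2O3 (M=101.961): mol = 0.69997; Al = 1.39994, O = 2.09991.
ΣO = 2.80505; factor = 4/ΣO = 1.42600.
Al apfu = 1.39994 × 1.42600 = 1.996.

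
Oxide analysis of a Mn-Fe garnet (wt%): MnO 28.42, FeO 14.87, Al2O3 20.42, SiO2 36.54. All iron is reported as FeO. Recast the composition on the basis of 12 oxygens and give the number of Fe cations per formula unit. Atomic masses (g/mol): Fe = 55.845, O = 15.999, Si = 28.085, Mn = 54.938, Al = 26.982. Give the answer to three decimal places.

28.42 wt% MnO ÷ 70.937 g/mol = 0.40064 mol, giving 0.40064 Mn and 0.40064 O.
14.87 wt% FeO ÷ 71.844 g/mol = 0.20698 mol, giving 0.20698 Fe and 0.20698 O.
20.42 wt% Al2O3 ÷ 101.961 g/mol = 0.20027 mol, giving 0.40054 Al and 0.60081 O.
36.54 wt% SiO2 ÷ 60.083 g/mol = 0.60816 mol, giving 0.60816 Si and 1.21632 O.
Oxygen sums to 2.42475; scaling by 12/2.42475 = 4.94896 puts the formula on 12 O.
Fe: 0.20698 × 4.94896 = 1.024 atoms per formula unit.

1.024 Fe apfu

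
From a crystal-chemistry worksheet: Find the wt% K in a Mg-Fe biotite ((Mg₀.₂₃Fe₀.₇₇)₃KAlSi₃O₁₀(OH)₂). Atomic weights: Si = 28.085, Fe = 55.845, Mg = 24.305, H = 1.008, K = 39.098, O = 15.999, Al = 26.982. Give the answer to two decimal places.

7.98 mass %

Formula mass = 0.69*24.305 + 2.31*55.845 + 1*39.098 + 1*26.982 + 3*28.085 + 12*15.999 + 2*1.008 = 490.111 g/mol, of which 39.098 g is K.
So K makes up 39.098/490.111 = 0.0798 of the mass, i.e. 7.98%.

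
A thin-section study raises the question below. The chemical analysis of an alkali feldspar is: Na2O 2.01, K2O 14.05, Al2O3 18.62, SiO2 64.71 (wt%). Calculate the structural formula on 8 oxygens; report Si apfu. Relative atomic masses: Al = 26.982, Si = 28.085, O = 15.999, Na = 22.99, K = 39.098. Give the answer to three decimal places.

Na2O: 2.01/61.979 = 0.03243 mol → 0.06486 mol Na, 0.03243 mol O.
K2O: 14.05/94.195 = 0.14916 mol → 0.29832 mol K, 0.14916 mol O.
Al2O3: 18.62/101.961 = 0.18262 mol → 0.36524 mol Al, 0.54786 mol O.
SiO2: 64.71/60.083 = 1.07701 mol → 1.07701 mol Si, 2.15402 mol O.
Total oxygen = 2.88347 mol. Normalization factor = 8/2.88347 = 2.77443.
Si per 8 O = 1.07701 × 2.77443 = 2.988.

2.988 Si apfu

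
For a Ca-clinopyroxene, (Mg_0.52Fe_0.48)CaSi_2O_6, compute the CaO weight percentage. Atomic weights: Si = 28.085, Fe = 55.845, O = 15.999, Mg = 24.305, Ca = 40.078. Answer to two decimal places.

24.20 wt%

M((Mg_0.52Fe_0.48)CaSi_2O_6) = 231.686 g/mol; M(CaO) = 56.077 g/mol.
Moles CaO per formula unit = 1 Ca ÷ 1 = 1.0000.
CaO fraction = (1.0000 × 56.077) / 231.686 = 56.077/231.686 = 0.2420.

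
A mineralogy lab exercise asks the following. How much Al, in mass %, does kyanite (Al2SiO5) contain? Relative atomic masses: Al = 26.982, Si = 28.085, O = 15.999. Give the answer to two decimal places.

33.30 mass %

Molar mass of Al2SiO5: 2*26.982 + 1*28.085 + 5*15.999 = 162.044 g/mol.
Mass of Al per formula unit: 2 × 26.982 = 53.964 g.
Weight fraction Al = 53.964 / 162.044 = 0.3330.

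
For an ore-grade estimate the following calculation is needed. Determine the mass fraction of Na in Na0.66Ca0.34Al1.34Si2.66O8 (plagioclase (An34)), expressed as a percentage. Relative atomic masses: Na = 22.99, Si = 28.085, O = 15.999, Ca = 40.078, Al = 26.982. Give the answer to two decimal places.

Formula mass = 0.66*22.99 + 0.34*40.078 + 1.34*26.982 + 2.66*28.085 + 8*15.999 = 267.654 g/mol, of which 15.173 g is Na.
So Na makes up 15.173/267.654 = 0.0567 of the mass, i.e. 5.67%.

5.67 mass %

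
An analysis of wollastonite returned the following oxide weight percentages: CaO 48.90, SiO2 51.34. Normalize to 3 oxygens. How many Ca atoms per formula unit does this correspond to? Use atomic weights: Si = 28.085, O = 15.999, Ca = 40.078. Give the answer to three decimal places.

1.014 Ca apfu

CaO (M=56.077): mol = 0.87202; Ca = 0.87202, O = 0.87202.
SiO2 (M=60.083): mol = 0.85448; Si = 0.85448, O = 1.70896.
ΣO = 2.58098; factor = 3/ΣO = 1.16235.
Ca apfu = 0.87202 × 1.16235 = 1.014.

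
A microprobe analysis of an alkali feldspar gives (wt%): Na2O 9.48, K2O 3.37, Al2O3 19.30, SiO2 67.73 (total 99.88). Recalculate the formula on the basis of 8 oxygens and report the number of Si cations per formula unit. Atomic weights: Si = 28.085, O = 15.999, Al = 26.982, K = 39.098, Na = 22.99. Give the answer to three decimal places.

Na2O: 9.48/61.979 = 0.15296 mol → 0.30592 mol Na, 0.15296 mol O.
K2O: 3.37/94.195 = 0.03578 mol → 0.07156 mol K, 0.03578 mol O.
Al2O3: 19.30/101.961 = 0.18929 mol → 0.37858 mol Al, 0.56787 mol O.
SiO2: 67.73/60.083 = 1.12727 mol → 1.12727 mol Si, 2.25454 mol O.
Total oxygen = 3.01115 mol. Normalization factor = 8/3.01115 = 2.65679.
Si per 8 O = 1.12727 × 2.65679 = 2.995.

2.995 Si apfu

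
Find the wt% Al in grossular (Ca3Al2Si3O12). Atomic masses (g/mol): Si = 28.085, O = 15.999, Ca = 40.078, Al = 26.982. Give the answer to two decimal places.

Formula mass = 3·40.078 + 2·26.982 + 3·28.085 + 12·15.999 = 450.441 g/mol, of which 53.964 g is Al.
So Al makes up 53.964/450.441 = 0.1198 of the mass, i.e. 11.98%.

11.98 weight percent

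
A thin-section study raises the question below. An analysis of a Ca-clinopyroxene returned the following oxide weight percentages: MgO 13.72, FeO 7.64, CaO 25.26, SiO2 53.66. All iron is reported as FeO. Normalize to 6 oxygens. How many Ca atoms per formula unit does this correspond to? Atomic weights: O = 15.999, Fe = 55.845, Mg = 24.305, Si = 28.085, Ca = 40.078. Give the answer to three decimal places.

1.007 Ca apfu

MgO (M=40.304): mol = 0.34041; Mg = 0.34041, O = 0.34041.
FeO (M=71.844): mol = 0.10634; Fe = 0.10634, O = 0.10634.
CaO (M=56.077): mol = 0.45045; Ca = 0.45045, O = 0.45045.
SiO2 (M=60.083): mol = 0.89310; Si = 0.89310, O = 1.78620.
ΣO = 2.68340; factor = 6/ΣO = 2.23597.
Ca apfu = 0.45045 × 2.23597 = 1.007.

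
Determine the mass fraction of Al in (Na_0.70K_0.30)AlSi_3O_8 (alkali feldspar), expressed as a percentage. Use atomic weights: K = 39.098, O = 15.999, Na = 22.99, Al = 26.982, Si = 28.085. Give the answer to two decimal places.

10.10 mass %

Formula mass = 0.70×22.99 + 0.30×39.098 + 1×26.982 + 3×28.085 + 8×15.999 = 267.051 g/mol, of which 26.982 g is Al.
So Al makes up 26.982/267.051 = 0.1010 of the mass, i.e. 10.10%.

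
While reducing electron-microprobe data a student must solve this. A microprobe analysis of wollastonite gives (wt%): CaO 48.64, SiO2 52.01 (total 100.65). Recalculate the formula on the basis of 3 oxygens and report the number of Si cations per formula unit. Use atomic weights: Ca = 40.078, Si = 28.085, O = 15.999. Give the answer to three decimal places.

0.999 Si apfu

CaO (M=56.077): mol = 0.86738; Ca = 0.86738, O = 0.86738.
SiO2 (M=60.083): mol = 0.86564; Si = 0.86564, O = 1.73128.
ΣO = 2.59866; factor = 3/ΣO = 1.15444.
Si apfu = 0.86564 × 1.15444 = 0.999.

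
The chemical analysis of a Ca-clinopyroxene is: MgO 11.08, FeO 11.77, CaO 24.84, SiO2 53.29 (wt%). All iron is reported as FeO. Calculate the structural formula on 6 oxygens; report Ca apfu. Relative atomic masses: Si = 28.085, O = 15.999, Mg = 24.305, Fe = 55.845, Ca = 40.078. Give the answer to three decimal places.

1.001 Ca apfu

MgO (M=40.304): mol = 0.27491; Mg = 0.27491, O = 0.27491.
FeO (M=71.844): mol = 0.16383; Fe = 0.16383, O = 0.16383.
CaO (M=56.077): mol = 0.44296; Ca = 0.44296, O = 0.44296.
SiO2 (M=60.083): mol = 0.88694; Si = 0.88694, O = 1.77388.
ΣO = 2.65558; factor = 6/ΣO = 2.25939.
Ca apfu = 0.44296 × 2.25939 = 1.001.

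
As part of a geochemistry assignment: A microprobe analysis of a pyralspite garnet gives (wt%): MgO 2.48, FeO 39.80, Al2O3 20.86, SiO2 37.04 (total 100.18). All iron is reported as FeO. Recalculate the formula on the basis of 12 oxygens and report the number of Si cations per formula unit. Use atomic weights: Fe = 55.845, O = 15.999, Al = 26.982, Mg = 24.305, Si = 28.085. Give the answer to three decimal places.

MgO: 2.48/40.304 = 0.06153 mol → 0.06153 mol Mg, 0.06153 mol O.
FeO: 39.80/71.844 = 0.55398 mol → 0.55398 mol Fe, 0.55398 mol O.
Al2O3: 20.86/101.961 = 0.20459 mol → 0.40918 mol Al, 0.61377 mol O.
SiO2: 37.04/60.083 = 0.61648 mol → 0.61648 mol Si, 1.23296 mol O.
Total oxygen = 2.46224 mol. Normalization factor = 12/2.46224 = 4.87361.
Si per 12 O = 0.61648 × 4.87361 = 3.004.

3.004 Si apfu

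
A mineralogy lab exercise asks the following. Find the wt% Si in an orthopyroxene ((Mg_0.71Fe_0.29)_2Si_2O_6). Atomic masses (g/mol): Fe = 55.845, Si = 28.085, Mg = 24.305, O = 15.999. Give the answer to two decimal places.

Formula mass = 1.42*24.305 + 0.58*55.845 + 2*28.085 + 6*15.999 = 219.067 g/mol, of which 56.170 g is Si.
So Si makes up 56.170/219.067 = 0.2564 of the mass, i.e. 25.64%.

25.64 weight percent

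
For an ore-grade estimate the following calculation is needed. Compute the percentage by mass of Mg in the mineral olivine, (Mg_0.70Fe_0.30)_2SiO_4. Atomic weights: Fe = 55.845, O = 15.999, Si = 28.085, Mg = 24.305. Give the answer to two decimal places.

Molar mass of (Mg_0.70Fe_0.30)_2SiO_4: 1.40*24.305 + 0.60*55.845 + 1*28.085 + 4*15.999 = 159.615 g/mol.
Mass of Mg per formula unit: 1.40 × 24.305 = 34.027 g.
Weight fraction Mg = 34.027 / 159.615 = 0.2132.

21.32 wt%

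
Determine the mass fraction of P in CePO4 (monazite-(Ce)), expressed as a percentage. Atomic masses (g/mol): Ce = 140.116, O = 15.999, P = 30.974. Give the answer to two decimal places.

Formula mass = 1*140.116 + 1*30.974 + 4*15.999 = 235.086 g/mol, of which 30.974 g is P.
So P makes up 30.974/235.086 = 0.1318 of the mass, i.e. 13.18%.

13.18 mass %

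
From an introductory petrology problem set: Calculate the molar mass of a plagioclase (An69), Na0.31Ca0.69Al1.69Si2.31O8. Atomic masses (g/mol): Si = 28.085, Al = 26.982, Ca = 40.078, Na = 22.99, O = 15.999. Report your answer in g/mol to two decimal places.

The formula mass is the sum 0.31(22.99) + 0.69(40.078) + 1.69(26.982) + 2.31(28.085) + 8(15.999).

273.25 g/mol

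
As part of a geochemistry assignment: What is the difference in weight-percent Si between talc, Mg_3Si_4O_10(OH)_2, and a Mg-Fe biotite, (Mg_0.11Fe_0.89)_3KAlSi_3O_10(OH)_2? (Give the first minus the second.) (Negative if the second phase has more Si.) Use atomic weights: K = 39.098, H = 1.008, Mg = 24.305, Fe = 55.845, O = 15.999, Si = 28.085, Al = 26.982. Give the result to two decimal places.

First mineral: 112.340 g Si in 379.259 g formula = 29.62 wt% Si.
Second mineral: 84.255 g Si in 501.466 g formula = 16.80 wt% Si.
29.62% − 16.80% gives a difference of 12.82 percentage points.

12.82 percentage points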